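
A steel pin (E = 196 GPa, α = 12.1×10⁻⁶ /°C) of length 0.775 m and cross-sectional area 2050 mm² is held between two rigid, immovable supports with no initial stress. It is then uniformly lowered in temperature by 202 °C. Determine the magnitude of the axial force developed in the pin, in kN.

Full restraint means ε = 0, so the stress is σ = EαΔT = 196×10³ × 12.1×10⁻⁶ × 202 = 479.1 MPa.
Then P = σA = 479.1 × 2050 mm² = 982.1 kN, tensile.

P ≈ 982 kN (tensile)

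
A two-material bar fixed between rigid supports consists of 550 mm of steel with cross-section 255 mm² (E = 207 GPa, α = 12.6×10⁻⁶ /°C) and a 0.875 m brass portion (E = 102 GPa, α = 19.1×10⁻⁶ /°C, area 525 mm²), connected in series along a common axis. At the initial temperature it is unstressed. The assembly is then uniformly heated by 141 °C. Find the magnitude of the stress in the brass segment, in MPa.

σ ≈ 237 MPa (compressive)

If the supports were absent, the total length change would be Σ αᵢΔT Lᵢ = 12.6×10⁻⁶×141×550 + 19.1×10⁻⁶×141×875 = 3.334 mm.
The walls prevent any net length change, so an axial force P (same in every segment) develops. Compatibility: P · Σ Lᵢ/(AᵢEᵢ) = δ_free.
The series flexibility is Σ Lᵢ/(AᵢEᵢ) = 550/(255×207×10³) + 875/(525×102×10³) = 2.676×10⁻⁵ mm/N.
So P = 3.334 / 2.676×10⁻⁵ = 124.6 kN, compressive.
σ_{brass} = P / A = 124600 / 525 = 237.3 MPa.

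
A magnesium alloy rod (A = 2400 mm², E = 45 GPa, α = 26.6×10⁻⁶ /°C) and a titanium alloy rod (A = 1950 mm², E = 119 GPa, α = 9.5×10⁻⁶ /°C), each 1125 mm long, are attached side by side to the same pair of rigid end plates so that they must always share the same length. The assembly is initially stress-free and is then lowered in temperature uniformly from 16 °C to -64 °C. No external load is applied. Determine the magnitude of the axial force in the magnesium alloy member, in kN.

The magnesium alloy has the larger α, so on cooling it would change length more than the titanium alloy if both were free. The rigid plates force a common final length, so the magnesium alloy is put into tension and the titanium alloy into compression, with equal and opposite forces P (no external load).
Equating the net (thermal + elastic) strains gives |α₁ − α₂|·ΔT = P·[1/(A₁E₁) + 1/(A₂E₂)].
|α₁ − α₂|·ΔT = 17.1×10⁻⁶ × 80 = 0.001368.
1/(A₁E₁) + 1/(A₂E₂) = 1/(2400×45×10³) + 1/(1950×119×10³) = 1.357×10⁻⁸ N⁻¹.
P = 0.001368 / 1.357×10⁻⁸ = 100800 N = 100.8 kN.

P ≈ 101 kN (tensile in the magnesium alloy)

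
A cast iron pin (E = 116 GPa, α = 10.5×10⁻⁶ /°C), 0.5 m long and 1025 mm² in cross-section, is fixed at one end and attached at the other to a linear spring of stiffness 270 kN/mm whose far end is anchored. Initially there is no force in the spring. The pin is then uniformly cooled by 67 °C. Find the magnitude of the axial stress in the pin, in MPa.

σ ≈ 43.4 MPa (tensile)

The unrestrained thermal change is αΔT L = 10.5×10⁻⁶ × 67 × 500 = 0.3517 mm.
With a force P in the spring, the elastic change of the pin is PL/(AE) and that of the spring is P/k; compatibility requires their sum to equal δ_free.
So P = δ_free / [L/(AE) + 1/k] = 0.3517 / [ 500/(1025×116×10³) + 1/(270×10³) ].
P = 0.3517 / 7.909×10⁻⁶ = 44480 N.
σ = P/A = 44480/1025 = 43.39 MPa.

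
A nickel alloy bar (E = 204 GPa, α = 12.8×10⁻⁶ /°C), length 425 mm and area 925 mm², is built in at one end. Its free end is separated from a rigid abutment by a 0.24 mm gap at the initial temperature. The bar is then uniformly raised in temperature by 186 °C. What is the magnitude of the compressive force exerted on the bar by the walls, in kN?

Unrestrained expansion: δ_free = αΔT L = 12.8×10⁻⁶ × 186 × 425 = 1.012 mm.
This exceeds the 0.24 mm gap, so the wall pushes back. The portion of expansion that must be recovered elastically is δ_free − gap = 1.012 − 0.24 = 0.7718 mm.
That suppressed elongation corresponds to σ = E·Δ/L = 204×10³ × 0.7718/425 = 370.5 MPa.
P = σA = 370.5 × 925 = 342.7 kN.

P ≈ 343 kN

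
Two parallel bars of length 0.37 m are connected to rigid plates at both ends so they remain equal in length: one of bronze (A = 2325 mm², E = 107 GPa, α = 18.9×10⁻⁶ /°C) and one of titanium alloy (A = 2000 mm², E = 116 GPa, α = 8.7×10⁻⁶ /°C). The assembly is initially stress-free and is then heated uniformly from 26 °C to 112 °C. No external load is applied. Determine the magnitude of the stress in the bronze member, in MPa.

σ ≈ 45.3 MPa (compressive)

The bronze has the larger α, so on heating it would change length more than the titanium alloy if both were free. The rigid plates force a common final length, so the bronze is put into compression and the titanium alloy into tension, with equal and opposite forces P (no external load).
Compatibility of the two members (thermal + elastic change equal): (α₁ − α₂)ΔT = P·[1/(A₁E₁) + 1/(A₂E₂)].
|α₁ − α₂|·ΔT = 10.2×10⁻⁶ × 86 = 0.0008772.
1/(A₁E₁) + 1/(A₂E₂) = 1/(2325×107×10³) + 1/(2000×116×10³) = 8.33×10⁻⁹ N⁻¹.
P = 0.0008772 / 8.33×10⁻⁹ = 105300 N = 105.3 kN.
σ_{bronze} = P/A₁ = 105300/2325 = 45.29 MPa, compressive.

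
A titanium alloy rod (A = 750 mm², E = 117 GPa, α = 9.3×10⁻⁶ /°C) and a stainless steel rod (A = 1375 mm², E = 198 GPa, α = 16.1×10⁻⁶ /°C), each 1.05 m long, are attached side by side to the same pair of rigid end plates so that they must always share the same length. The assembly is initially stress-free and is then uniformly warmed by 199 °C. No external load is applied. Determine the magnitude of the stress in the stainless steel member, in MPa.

σ ≈ 65.3 MPa (compressive)

The stainless steel has the larger α, so on heating it would change length more than the titanium alloy if both were free. The rigid plates force a common final length, so the stainless steel is put into compression and the titanium alloy into tension, with equal and opposite forces P (no external load).
Setting the final lengths equal and cancelling L: (α₁ − α₂)ΔT = P/(A₁E₁) + P/(A₂E₂).
|α₁ − α₂|·ΔT = 6.8×10⁻⁶ × 199 = 0.001353.
1/(A₁E₁) + 1/(A₂E₂) = 1/(750×117×10³) + 1/(1375×198×10³) = 1.507×10⁻⁸ N⁻¹.
So P = 0.001353 / 1.507×10⁻⁸ = 89.8 kN.
σ_{stainless steel} = P/A₂ = 89800/1375 = 65.31 MPa, compressive.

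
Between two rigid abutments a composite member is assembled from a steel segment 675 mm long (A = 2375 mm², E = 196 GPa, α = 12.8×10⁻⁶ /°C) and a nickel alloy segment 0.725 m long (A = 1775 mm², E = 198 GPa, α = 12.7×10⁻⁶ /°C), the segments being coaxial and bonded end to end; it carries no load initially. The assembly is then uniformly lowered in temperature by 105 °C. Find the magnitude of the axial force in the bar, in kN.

P ≈ 533 kN (tensile)

Free thermal contraction of the whole bar: Σ αᵢΔT Lᵢ = 12.8×10⁻⁶×105×675 + 12.7×10⁻⁶×105×725 = 1.874 mm.
The rigid supports impose zero overall length change; the single axial force P common to all segments must satisfy P Σ Lᵢ/(AᵢEᵢ) = δ_free.
The series flexibility is Σ Lᵢ/(AᵢEᵢ) = 675/(2375×196×10³) + 725/(1775×198×10³) = 3.513×10⁻⁶ mm/N.
So P = 1.874 / 3.513×10⁻⁶ = 533.5 kN, tensile.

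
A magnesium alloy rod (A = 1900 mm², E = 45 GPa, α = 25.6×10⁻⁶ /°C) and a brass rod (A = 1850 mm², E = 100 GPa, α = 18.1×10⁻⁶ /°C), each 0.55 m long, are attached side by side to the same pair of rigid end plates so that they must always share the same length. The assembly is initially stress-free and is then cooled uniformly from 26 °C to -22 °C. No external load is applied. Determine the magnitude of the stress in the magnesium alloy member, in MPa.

σ ≈ 11.1 MPa (tensile)

Both members must finish at the same length. With the larger α, the magnesium alloy tends to over-contract; the plates restrain it, putting the magnesium alloy in tension and the brass in compression. With no external load the two internal forces are equal and opposite, magnitude P.
Equating the net (thermal + elastic) strains gives |α₁ − α₂|·ΔT = P·[1/(A₁E₁) + 1/(A₂E₂)].
|α₁ − α₂|·ΔT = 7.5×10⁻⁶ × 48 = 0.00036.
1/(A₁E₁) + 1/(A₂E₂) = 1/(1900×45×10³) + 1/(1850×100×10³) = 1.71×10⁻⁸ N⁻¹.
P = 0.00036 / 1.71×10⁻⁸ = 21050 N = 21.05 kN.
σ_{magnesium alloy} = P/A₁ = 21050/1900 = 11.08 MPa, tensile.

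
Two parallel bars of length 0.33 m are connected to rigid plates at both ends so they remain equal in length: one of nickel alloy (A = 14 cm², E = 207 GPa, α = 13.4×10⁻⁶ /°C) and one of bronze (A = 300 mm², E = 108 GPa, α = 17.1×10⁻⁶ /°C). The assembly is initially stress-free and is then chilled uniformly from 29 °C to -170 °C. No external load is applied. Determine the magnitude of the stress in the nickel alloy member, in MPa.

σ ≈ 15.3 MPa (compressive)

The bronze has the larger α, so on cooling it would change length more than the nickel alloy if both were free. The rigid plates force a common final length, so the bronze is put into tension and the nickel alloy into compression, with equal and opposite forces P (no external load).
Setting the final lengths equal and cancelling L: (α₁ − α₂)ΔT = P/(A₁E₁) + P/(A₂E₂).
|α₁ − α₂|·ΔT = 3.7×10⁻⁶ × 199 = 0.0007363.
1/(A₁E₁) + 1/(A₂E₂) = 1/(1400×207×10³) + 1/(300×108×10³) = 3.431×10⁻⁸ N⁻¹.
P = 0.0007363 / 3.431×10⁻⁸ = 21460 N = 21.46 kN.
σ_{nickel alloy} = P/A₁ = 21460/1400 = 15.33 MPa, compressive.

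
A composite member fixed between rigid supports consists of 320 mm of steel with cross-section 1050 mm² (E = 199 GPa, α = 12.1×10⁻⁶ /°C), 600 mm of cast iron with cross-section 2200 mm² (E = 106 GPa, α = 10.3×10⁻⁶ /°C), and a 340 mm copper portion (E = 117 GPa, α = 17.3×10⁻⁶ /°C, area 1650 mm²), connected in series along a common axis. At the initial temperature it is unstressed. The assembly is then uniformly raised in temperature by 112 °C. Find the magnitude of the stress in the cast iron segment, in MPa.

If the supports were absent, the total length change would be Σ αᵢΔT Lᵢ = 12.1×10⁻⁶×112×320 + 10.3×10⁻⁶×112×600 + 17.3×10⁻⁶×112×340 = 1.785 mm.
The rigid supports impose zero overall length change; the single axial force P common to all segments must satisfy P Σ Lᵢ/(AᵢEᵢ) = δ_free.
The series flexibility is Σ Lᵢ/(AᵢEᵢ) = 320/(1050×199×10³) + 600/(2200×106×10³) + 340/(1650×117×10³) = 5.866×10⁻⁶ mm/N.
So P = 1.785 / 5.866×10⁻⁶ = 304.3 kN, compressive.
σ_{cast iron} = P / A = 304300 / 2200 = 138.3 MPa.

σ ≈ 138 MPa (compressive)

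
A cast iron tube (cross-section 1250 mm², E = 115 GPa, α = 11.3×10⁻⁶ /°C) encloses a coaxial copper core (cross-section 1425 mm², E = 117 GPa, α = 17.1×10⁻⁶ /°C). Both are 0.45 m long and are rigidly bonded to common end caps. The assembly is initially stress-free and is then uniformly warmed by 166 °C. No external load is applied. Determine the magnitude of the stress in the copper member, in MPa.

σ ≈ 52.2 MPa (compressive)

The copper has the larger α, so on heating it would change length more than the cast iron if both were free. The rigid plates force a common final length, so the copper is put into compression and the cast iron into tension, with equal and opposite forces P (no external load).
Setting the final lengths equal and cancelling L: (α₁ − α₂)ΔT = P/(A₁E₁) + P/(A₂E₂).
|α₁ − α₂|·ΔT = 5.8×10⁻⁶ × 166 = 0.0009628.
1/(A₁E₁) + 1/(A₂E₂) = 1/(1250×115×10³) + 1/(1425×117×10³) = 1.295×10⁻⁸ N⁻¹.
P = 0.0009628 / 1.295×10⁻⁸ = 74320 N = 74.32 kN.
σ_{copper} = P/A₂ = 74320/1425 = 52.16 MPa, compressive.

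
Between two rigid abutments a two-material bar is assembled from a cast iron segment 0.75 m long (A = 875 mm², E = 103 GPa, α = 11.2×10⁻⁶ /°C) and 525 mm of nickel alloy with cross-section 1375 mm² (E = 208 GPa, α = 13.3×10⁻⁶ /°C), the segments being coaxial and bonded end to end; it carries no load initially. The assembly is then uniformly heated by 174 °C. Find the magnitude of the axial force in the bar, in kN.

P ≈ 264 kN (compressive)

If the supports were absent, the total length change would be Σ αᵢΔT Lᵢ = 11.2×10⁻⁶×174×750 + 13.3×10⁻⁶×174×525 = 2.677 mm.
The walls prevent any net length change, so an axial force P (same in every segment) develops. Compatibility: P · Σ Lᵢ/(AᵢEᵢ) = δ_free.
Σ Lᵢ/(AᵢEᵢ) = 750/(875×103×10³) + 525/(1375×208×10³) = 1.016×10⁻⁵ mm/N.
P = 2.677 / 1.016×10⁻⁵ = 263500 N = 263.5 kN, compressive.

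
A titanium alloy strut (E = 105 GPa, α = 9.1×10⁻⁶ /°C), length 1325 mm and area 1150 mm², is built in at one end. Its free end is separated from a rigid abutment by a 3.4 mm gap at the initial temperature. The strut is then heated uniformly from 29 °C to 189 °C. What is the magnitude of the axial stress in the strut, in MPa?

If the wall were absent the strut would grow by αΔT L = 9.1×10⁻⁶ × 160 × 1325 = 1.929 mm.
Since δ_free = 1.93 mm is less than the 3.4 mm gap, the strut never touches the wall. No axial force develops.

σ ≈ 0 MPa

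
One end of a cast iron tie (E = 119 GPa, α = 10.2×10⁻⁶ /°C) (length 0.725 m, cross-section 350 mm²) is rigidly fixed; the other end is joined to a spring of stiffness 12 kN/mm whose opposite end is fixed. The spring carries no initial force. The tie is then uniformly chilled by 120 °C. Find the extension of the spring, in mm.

δ ≈ 0.734 mm

Free thermal contraction: δ_free = αΔT L = 10.2×10⁻⁶ × 120 × 725 = 0.8874 mm.
With a force P in the spring, the elastic change of the tie is PL/(AE) and that of the spring is P/k; compatibility requires their sum to equal δ_free.
So P = δ_free / [L/(AE) + 1/k] = 0.8874 / [ 725/(350×119×10³) + 1/(12×10³) ].
P = 0.8874 / 0.0001007 = 8809 N.
Spring extension = P/k = 8809/(12×10³) = 0.7341 mm.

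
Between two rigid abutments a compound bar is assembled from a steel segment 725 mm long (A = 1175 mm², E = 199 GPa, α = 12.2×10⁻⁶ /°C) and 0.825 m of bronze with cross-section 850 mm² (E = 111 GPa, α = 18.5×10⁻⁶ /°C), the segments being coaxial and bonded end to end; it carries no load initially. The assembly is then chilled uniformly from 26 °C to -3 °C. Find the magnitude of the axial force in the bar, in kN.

With the walls removed the bar would change length by δ_free = Σ αᵢΔT Lᵢ = 12.2×10⁻⁶×29×725 + 18.5×10⁻⁶×29×825 = 0.6991 mm.
The rigid supports impose zero overall length change; the single axial force P common to all segments must satisfy P Σ Lᵢ/(AᵢEᵢ) = δ_free.
Σ Lᵢ/(AᵢEᵢ) = 725/(1175×199×10³) + 825/(850×111×10³) = 1.184×10⁻⁵ mm/N.
Hence P = δ_free / Σ(L/AE) = 0.6991/1.184×10⁻⁵ = 59.02 kN (tensile).

P ≈ 59 kN (tensile)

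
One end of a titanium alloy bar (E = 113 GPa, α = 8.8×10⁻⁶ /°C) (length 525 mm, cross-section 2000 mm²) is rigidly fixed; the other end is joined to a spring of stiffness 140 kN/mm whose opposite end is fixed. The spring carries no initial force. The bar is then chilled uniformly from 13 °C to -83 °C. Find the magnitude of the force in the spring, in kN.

If the spring were absent the bar would shorten by αΔT L = 8.8×10⁻⁶ × 96 × 525 = 0.4435 mm.
Let P be the tensile force in the spring. The bar extends elastically by PL/(AE) and the spring stretches by P/k; together these equal δ_free.
P [ L/(AE) + 1/k ] = δ_free → P [ 525/(2000×113×10³) + 1/(140×10³) ] = 0.4435.
P = 0.4435 / 9.466×10⁻⁶ = 46850 N.

P ≈ 46.9 kN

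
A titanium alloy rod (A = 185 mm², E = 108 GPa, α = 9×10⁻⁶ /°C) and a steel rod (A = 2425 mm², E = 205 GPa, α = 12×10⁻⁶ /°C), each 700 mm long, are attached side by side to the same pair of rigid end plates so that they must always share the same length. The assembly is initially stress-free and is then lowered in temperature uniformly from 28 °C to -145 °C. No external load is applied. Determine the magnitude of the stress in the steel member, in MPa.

Equilibrium of a rigid end plate with no external load gives equal and opposite internal forces ±P in the two members. Since α_{steel} > α_{titanium alloy}, cooling drives the steel into tension and the titanium alloy into compression.
Setting the final lengths equal and cancelling L: (α₁ − α₂)ΔT = P/(A₁E₁) + P/(A₂E₂).
|α₁ − α₂|·ΔT = 3×10⁻⁶ × 173 = 0.000519.
1/(A₁E₁) + 1/(A₂E₂) = 1/(185×108×10³) + 1/(2425×205×10³) = 5.206×10⁻⁸ N⁻¹.
P = 0.000519 / 5.206×10⁻⁸ = 9969 N = 9.969 kN.
σ_{steel} = P/A₂ = 9969/2425 = 4.111 MPa, tensile.

σ ≈ 4.11 MPa (tensile)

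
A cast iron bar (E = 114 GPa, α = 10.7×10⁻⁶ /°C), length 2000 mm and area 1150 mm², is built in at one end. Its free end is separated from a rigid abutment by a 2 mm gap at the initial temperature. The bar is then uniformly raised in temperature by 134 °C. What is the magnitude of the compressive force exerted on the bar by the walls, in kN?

P ≈ 56.9 kN

If the wall were absent the bar would grow by αΔT L = 10.7×10⁻⁶ × 134 × 2000 = 2.868 mm.
After closing the 2 mm clearance, 2.868 − 2 = 0.8676 mm of expansion remains to be suppressed by the wall.
So σ = E(δ_free − g)/L = 114×10³ × 0.8676/2000 = 49.45 MPa.
P = σA = 49.45 × 1150 = 56.87 kN.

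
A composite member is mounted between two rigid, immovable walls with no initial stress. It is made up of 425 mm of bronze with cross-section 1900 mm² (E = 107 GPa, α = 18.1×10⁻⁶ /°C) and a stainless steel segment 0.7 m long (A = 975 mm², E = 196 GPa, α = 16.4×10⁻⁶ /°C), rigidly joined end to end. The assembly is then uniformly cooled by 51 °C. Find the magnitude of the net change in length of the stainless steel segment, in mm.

|ΔL| ≈ 0.037 mm

Free thermal contraction of the whole bar: Σ αᵢΔT Lᵢ = 18.1×10⁻⁶×51×425 + 16.4×10⁻⁶×51×700 = 0.9778 mm.
Since the ends are fixed, an axial force P builds up, equal in every segment, with P · Σ Lᵢ/(AᵢEᵢ) = δ_free.
Σ Lᵢ/(AᵢEᵢ) = 425/(1900×107×10³) + 700/(975×196×10³) = 5.754×10⁻⁶ mm/N.
P = 0.9778 / 5.754×10⁻⁶ = 169900 N = 169.9 kN, tensile.
For the stainless steel segment, free thermal change = 16.4×10⁻⁶×51×700 = 0.5855 mm and elastic change from P = 169900×700/(975×196×10³) = 0.6225 mm; these oppose, so the net change is 0.037 mm (segment lengthens).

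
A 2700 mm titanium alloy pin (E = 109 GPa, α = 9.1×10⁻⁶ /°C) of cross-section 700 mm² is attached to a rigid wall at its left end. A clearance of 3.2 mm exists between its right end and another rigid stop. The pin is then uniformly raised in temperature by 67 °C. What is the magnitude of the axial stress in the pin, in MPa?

σ ≈ 0 MPa

Unrestrained expansion: δ_free = αΔT L = 9.1×10⁻⁶ × 67 × 2700 = 1.646 mm.
Since δ_free = 1.65 mm is less than the 3.2 mm gap, the pin never touches the wall. No axial force develops.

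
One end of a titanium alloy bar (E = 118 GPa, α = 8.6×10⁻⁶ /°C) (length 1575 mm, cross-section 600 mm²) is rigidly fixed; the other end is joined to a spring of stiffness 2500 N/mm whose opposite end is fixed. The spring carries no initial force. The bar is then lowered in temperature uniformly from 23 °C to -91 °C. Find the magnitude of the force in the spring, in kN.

P ≈ 3.66 kN

If the spring were absent the bar would shorten by αΔT L = 8.6×10⁻⁶ × 114 × 1575 = 1.544 mm.
Let P be the tensile force in the spring. The bar extends elastically by PL/(AE) and the spring stretches by P/k; together these equal δ_free.
P [ L/(AE) + 1/k ] = δ_free → P [ 1575/(600×118×10³) + 1/(2500) ] = 1.544.
P = 1.544 / 0.0004222 = 3657 N.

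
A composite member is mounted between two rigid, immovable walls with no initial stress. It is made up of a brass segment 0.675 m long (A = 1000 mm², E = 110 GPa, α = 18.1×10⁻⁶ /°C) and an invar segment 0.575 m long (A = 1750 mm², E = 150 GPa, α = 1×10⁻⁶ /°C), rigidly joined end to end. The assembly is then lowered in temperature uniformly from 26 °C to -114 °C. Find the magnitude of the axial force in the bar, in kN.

P ≈ 215 kN (tensile)

With the walls removed the bar would change length by δ_free = Σ αᵢΔT Lᵢ = 18.1×10⁻⁶×140×675 + 1×10⁻⁶×140×575 = 1.791 mm.
The rigid supports impose zero overall length change; the single axial force P common to all segments must satisfy P Σ Lᵢ/(AᵢEᵢ) = δ_free.
The series flexibility is Σ Lᵢ/(AᵢEᵢ) = 675/(1000×110×10³) + 575/(1750×150×10³) = 8.327×10⁻⁶ mm/N.
So P = 1.791 / 8.327×10⁻⁶ = 215.1 kN, tensile.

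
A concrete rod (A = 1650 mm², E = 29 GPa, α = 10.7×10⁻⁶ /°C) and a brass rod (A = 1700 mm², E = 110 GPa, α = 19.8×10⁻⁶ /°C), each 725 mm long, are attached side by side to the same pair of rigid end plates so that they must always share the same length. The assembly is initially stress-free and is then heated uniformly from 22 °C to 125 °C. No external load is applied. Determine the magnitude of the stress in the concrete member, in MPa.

σ ≈ 21.6 MPa (tensile)

Equilibrium of a rigid end plate with no external load gives equal and opposite internal forces ±P in the two members. Since α_{brass} > α_{concrete}, heating drives the brass into compression and the concrete into tension.
Equating the net (thermal + elastic) strains gives |α₁ − α₂|·ΔT = P·[1/(A₁E₁) + 1/(A₂E₂)].
|α₁ − α₂|·ΔT = 9.1×10⁻⁶ × 103 = 0.0009373.
1/(A₁E₁) + 1/(A₂E₂) = 1/(1650×29×10³) + 1/(1700×110×10³) = 2.625×10⁻⁸ N⁻¹.
P = 0.0009373 / 2.625×10⁻⁸ = 35710 N = 35.71 kN.
σ_{concrete} = P/A₁ = 35710/1650 = 21.64 MPa, tensile.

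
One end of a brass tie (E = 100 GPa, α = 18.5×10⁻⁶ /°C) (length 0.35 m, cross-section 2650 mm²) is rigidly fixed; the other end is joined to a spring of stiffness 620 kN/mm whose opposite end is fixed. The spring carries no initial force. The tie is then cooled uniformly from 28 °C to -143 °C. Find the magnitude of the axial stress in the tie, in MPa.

The unrestrained thermal change is αΔT L = 18.5×10⁻⁶ × 171 × 350 = 1.107 mm.
With a force P in the spring, the elastic change of the tie is PL/(AE) and that of the spring is P/k; compatibility requires their sum to equal δ_free.
P [ L/(AE) + 1/k ] = δ_free → P [ 350/(2650×100×10³) + 1/(620×10³) ] = 1.107.
P = 1.107 / 2.934×10⁻⁶ = 377400 N.
σ = P/A = 377400/2650 = 142.4 MPa.

σ ≈ 142 MPa (tensile)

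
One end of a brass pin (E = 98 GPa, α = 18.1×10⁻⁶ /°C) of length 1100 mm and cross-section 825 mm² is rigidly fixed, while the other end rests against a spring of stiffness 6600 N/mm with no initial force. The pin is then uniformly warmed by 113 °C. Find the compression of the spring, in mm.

δ ≈ 2.06 mm

Free thermal expansion: δ_free = αΔT L = 18.1×10⁻⁶ × 113 × 1100 = 2.25 mm.
Let P be the compressive force at the spring. The pin shortens elastically by PL/(AE) and the spring compresses by P/k; together these equal δ_free.
P [ L/(AE) + 1/k ] = δ_free → P [ 1100/(825×98×10³) + 1/(6600) ] = 2.25.
P = 2.25 / 0.0001651 = 13630 N.
Spring compression = P/k = 13630/(6600) = 2.064 mm.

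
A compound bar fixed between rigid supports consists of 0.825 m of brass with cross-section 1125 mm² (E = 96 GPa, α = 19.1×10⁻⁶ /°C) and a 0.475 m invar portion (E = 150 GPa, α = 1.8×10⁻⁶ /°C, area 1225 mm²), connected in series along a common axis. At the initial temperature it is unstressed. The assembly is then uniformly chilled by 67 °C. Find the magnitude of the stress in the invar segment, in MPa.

σ ≈ 88.9 MPa (tensile)

If the supports were absent, the total length change would be Σ αᵢΔT Lᵢ = 19.1×10⁻⁶×67×825 + 1.8×10⁻⁶×67×475 = 1.113 mm.
The walls prevent any net length change, so an axial force P (same in every segment) develops. Compatibility: P · Σ Lᵢ/(AᵢEᵢ) = δ_free.
Σ Lᵢ/(AᵢEᵢ) = 825/(1125×96×10³) + 475/(1225×150×10³) = 1.022×10⁻⁵ mm/N.
Hence P = δ_free / Σ(L/AE) = 1.113/1.022×10⁻⁵ = 108.9 kN (tensile).
σ_{invar} = P / A = 108900 / 1225 = 88.87 MPa.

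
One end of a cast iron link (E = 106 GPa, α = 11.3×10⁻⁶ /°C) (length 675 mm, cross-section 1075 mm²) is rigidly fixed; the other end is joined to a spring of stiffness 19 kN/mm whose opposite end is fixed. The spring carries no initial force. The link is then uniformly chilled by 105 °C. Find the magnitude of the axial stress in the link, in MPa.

σ ≈ 12.7 MPa (tensile)

Free thermal contraction: δ_free = αΔT L = 11.3×10⁻⁶ × 105 × 675 = 0.8009 mm.
Let P be the tensile force in the spring. The link extends elastically by PL/(AE) and the spring stretches by P/k; together these equal δ_free.
P [ L/(AE) + 1/k ] = δ_free → P [ 675/(1075×106×10³) + 1/(19×10³) ] = 0.8009.
P = 0.8009 / 5.856×10⁻⁵ = 13680 N.
σ = P/A = 13680/1075 = 12.72 MPa.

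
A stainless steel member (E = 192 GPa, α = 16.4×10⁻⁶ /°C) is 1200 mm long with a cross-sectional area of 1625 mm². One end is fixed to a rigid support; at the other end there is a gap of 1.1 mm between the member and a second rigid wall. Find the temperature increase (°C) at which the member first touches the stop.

ΔT ≈ 55.9 °C

The gap closes when αΔT L = 1.1 mm, since the member is still unstressed at that instant.
So ΔT = g/(αL) = 1.1/(16.4×10⁻⁶ × 1200) = 55.89 °C.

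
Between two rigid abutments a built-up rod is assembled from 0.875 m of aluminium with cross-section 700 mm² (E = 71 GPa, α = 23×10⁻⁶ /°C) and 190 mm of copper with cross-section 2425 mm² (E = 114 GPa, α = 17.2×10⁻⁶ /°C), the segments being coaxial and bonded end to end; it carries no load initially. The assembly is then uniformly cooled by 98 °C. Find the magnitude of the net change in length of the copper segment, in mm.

|ΔL| ≈ 0.234 mm

With the walls removed the bar would change length by δ_free = Σ αᵢΔT Lᵢ = 23×10⁻⁶×98×875 + 17.2×10⁻⁶×98×190 = 2.293 mm.
The rigid supports impose zero overall length change; the single axial force P common to all segments must satisfy P Σ Lᵢ/(AᵢEᵢ) = δ_free.
The series flexibility is Σ Lᵢ/(AᵢEᵢ) = 875/(700×71×10³) + 190/(2425×114×10³) = 1.829×10⁻⁵ mm/N.
P = 2.293 / 1.829×10⁻⁵ = 125300 N = 125.3 kN, tensile.
For the copper segment, free thermal change = 17.2×10⁻⁶×98×190 = 0.3203 mm and elastic change from P = 125300×190/(2425×114×10³) = 0.08613 mm; these oppose, so the net change is 0.234 mm (segment shortens).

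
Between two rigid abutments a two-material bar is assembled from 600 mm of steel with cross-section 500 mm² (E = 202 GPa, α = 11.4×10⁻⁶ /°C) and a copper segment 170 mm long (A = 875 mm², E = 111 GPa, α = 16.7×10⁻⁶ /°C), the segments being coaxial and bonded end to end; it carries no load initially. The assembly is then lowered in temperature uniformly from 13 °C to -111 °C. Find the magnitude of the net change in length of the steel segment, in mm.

|ΔL| ≈ 0.0789 mm

Free thermal contraction of the whole bar: Σ αᵢΔT Lᵢ = 11.4×10⁻⁶×124×600 + 16.7×10⁻⁶×124×170 = 1.2 mm.
The walls prevent any net length change, so an axial force P (same in every segment) develops. Compatibility: P · Σ Lᵢ/(AᵢEᵢ) = δ_free.
Σ Lᵢ/(AᵢEᵢ) = 600/(500×202×10³) + 170/(875×111×10³) = 7.691×10⁻⁶ mm/N.
So P = 1.2 / 7.691×10⁻⁶ = 156.1 kN, tensile.
For the steel segment, free thermal change = 11.4×10⁻⁶×124×600 = 0.8482 mm and elastic change from P = 156100×600/(500×202×10³) = 0.9271 mm; these oppose, so the net change is 0.0789 mm (segment lengthens).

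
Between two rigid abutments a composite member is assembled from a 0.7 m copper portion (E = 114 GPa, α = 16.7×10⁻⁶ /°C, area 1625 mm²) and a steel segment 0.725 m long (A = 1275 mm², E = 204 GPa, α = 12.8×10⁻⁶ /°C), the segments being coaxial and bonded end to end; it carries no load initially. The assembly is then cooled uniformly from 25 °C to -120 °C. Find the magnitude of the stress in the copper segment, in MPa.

σ ≈ 285 MPa (tensile)

With the walls removed the bar would change length by δ_free = Σ αᵢΔT Lᵢ = 16.7×10⁻⁶×145×700 + 12.8×10⁻⁶×145×725 = 3.041 mm.
The walls prevent any net length change, so an axial force P (same in every segment) develops. Compatibility: P · Σ Lᵢ/(AᵢEᵢ) = δ_free.
The series flexibility is Σ Lᵢ/(AᵢEᵢ) = 700/(1625×114×10³) + 725/(1275×204×10³) = 6.566×10⁻⁶ mm/N.
So P = 3.041 / 6.566×10⁻⁶ = 463.1 kN, tensile.
σ_{copper} = P / A = 463100 / 1625 = 285 MPa.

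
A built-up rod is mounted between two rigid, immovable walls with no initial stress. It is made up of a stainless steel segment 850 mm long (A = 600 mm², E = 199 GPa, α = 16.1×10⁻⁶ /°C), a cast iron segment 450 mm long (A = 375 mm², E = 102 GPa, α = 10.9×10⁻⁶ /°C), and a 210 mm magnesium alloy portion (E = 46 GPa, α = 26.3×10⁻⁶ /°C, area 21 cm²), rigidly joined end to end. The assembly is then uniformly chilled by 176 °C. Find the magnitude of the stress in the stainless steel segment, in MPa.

With the walls removed the bar would change length by δ_free = Σ αᵢΔT Lᵢ = 16.1×10⁻⁶×176×850 + 10.9×10⁻⁶×176×450 + 26.3×10⁻⁶×176×210 = 4.244 mm.
The walls prevent any net length change, so an axial force P (same in every segment) develops. Compatibility: P · Σ Lᵢ/(AᵢEᵢ) = δ_free.
The series flexibility is Σ Lᵢ/(AᵢEᵢ) = 850/(600×199×10³) + 450/(375×102×10³) + 210/(2100×46×10³) = 2.106×10⁻⁵ mm/N.
P = 4.244 / 2.106×10⁻⁵ = 201500 N = 201.5 kN, tensile.
σ_{stainless steel} = P / A = 201500 / 600 = 335.9 MPa.

σ ≈ 336 MPa (tensile)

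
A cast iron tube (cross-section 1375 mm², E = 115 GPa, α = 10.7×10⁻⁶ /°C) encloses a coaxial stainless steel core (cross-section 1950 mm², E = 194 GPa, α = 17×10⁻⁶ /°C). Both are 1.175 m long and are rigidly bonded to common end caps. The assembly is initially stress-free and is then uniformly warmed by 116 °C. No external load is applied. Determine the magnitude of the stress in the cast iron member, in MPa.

σ ≈ 59.3 MPa (tensile)

Equilibrium of a rigid end plate with no external load gives equal and opposite internal forces ±P in the two members. Since α_{stainless steel} > α_{cast iron}, heating drives the stainless steel into compression and the cast iron into tension.
Compatibility of the two members (thermal + elastic change equal): (α₁ − α₂)ΔT = P·[1/(A₁E₁) + 1/(A₂E₂)].
|α₁ − α₂|·ΔT = 6.3×10⁻⁶ × 116 = 0.0007308.
1/(A₁E₁) + 1/(A₂E₂) = 1/(1375×115×10³) + 1/(1950×194×10³) = 8.968×10⁻⁹ N⁻¹.
P = 0.0007308 / 8.968×10⁻⁹ = 81490 N = 81.49 kN.
σ_{cast iron} = P/A₁ = 81490/1375 = 59.27 MPa, tensile.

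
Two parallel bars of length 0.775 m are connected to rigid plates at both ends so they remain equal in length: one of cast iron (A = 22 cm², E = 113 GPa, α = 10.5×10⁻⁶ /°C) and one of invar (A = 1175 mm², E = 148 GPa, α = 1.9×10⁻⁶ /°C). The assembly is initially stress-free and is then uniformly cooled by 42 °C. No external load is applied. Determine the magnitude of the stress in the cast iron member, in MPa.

σ ≈ 16.8 MPa (tensile)

The cast iron has the larger α, so on cooling it would change length more than the invar if both were free. The rigid plates force a common final length, so the cast iron is put into tension and the invar into compression, with equal and opposite forces P (no external load).
Equating the net (thermal + elastic) strains gives |α₁ − α₂|·ΔT = P·[1/(A₁E₁) + 1/(A₂E₂)].
|α₁ − α₂|·ΔT = 8.6×10⁻⁶ × 42 = 0.0003612.
1/(A₁E₁) + 1/(A₂E₂) = 1/(2200×113×10³) + 1/(1175×148×10³) = 9.773×10⁻⁹ N⁻¹.
So P = 0.0003612 / 9.773×10⁻⁹ = 36.96 kN.
σ_{cast iron} = P/A₁ = 36960/2200 = 16.8 MPa, tensile.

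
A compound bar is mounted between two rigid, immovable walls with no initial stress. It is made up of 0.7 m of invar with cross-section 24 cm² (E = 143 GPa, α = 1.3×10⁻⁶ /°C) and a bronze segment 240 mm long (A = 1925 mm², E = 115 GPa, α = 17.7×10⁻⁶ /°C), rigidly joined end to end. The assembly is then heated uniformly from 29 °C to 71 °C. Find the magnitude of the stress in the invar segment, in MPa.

With the walls removed the bar would change length by δ_free = Σ αᵢΔT Lᵢ = 1.3×10⁻⁶×42×700 + 17.7×10⁻⁶×42×240 = 0.2166 mm.
The walls prevent any net length change, so an axial force P (same in every segment) develops. Compatibility: P · Σ Lᵢ/(AᵢEᵢ) = δ_free.
Σ Lᵢ/(AᵢEᵢ) = 700/(2400×143×10³) + 240/(1925×115×10³) = 3.124×10⁻⁶ mm/N.
Hence P = δ_free / Σ(L/AE) = 0.2166/3.124×10⁻⁶ = 69.35 kN (compressive).
σ_{invar} = P / A = 69350 / 2400 = 28.9 MPa.

σ ≈ 28.9 MPa (compressive)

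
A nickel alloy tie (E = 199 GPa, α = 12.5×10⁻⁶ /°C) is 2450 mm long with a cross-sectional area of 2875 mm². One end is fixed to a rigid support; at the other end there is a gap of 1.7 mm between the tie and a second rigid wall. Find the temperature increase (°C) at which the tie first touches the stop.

ΔT ≈ 55.5 °C

Contact occurs when the free expansion equals the gap: αΔT L = 1.7 mm.
ΔT = 1.7 / (12.5×10⁻⁶ × 2450) = 55.51 °C.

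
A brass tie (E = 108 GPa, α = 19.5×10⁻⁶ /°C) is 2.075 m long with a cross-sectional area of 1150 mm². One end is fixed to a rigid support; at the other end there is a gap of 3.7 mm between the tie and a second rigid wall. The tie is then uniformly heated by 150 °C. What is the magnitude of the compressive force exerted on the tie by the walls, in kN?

P ≈ 142 kN

If the wall were absent the tie would grow by αΔT L = 19.5×10⁻⁶ × 150 × 2075 = 6.069 mm.
After closing the 3.7 mm clearance, 6.069 − 3.7 = 2.369 mm of expansion remains to be suppressed by the wall.
Compatibility: PL/(AE) = 2.369 mm, so σ = P/A = E × (2.369/2075) = 123.3 MPa.
P = σA = 123.3 × 1150 = 141.8 kN.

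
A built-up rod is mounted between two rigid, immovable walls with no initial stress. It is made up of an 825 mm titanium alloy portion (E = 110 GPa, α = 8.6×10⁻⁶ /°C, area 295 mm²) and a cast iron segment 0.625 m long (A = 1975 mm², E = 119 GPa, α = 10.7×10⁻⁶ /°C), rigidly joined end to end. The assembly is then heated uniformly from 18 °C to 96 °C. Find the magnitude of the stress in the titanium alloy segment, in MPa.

σ ≈ 130 MPa (compressive)

With the walls removed the bar would change length by δ_free = Σ αᵢΔT Lᵢ = 8.6×10⁻⁶×78×825 + 10.7×10⁻⁶×78×625 = 1.075 mm.
Since the ends are fixed, an axial force P builds up, equal in every segment, with P · Σ Lᵢ/(AᵢEᵢ) = δ_free.
Σ Lᵢ/(AᵢEᵢ) = 825/(295×110×10³) + 625/(1975×119×10³) = 2.808×10⁻⁵ mm/N.
So P = 1.075 / 2.808×10⁻⁵ = 38.28 kN, compressive.
σ_{titanium alloy} = P / A = 38280 / 295 = 129.8 MPa.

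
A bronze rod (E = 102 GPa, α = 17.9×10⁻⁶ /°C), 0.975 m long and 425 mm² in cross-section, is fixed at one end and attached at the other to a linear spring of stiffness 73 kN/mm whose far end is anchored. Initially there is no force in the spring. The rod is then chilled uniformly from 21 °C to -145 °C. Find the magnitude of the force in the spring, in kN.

P ≈ 80.1 kN

If the spring were absent the rod would shorten by αΔT L = 17.9×10⁻⁶ × 166 × 975 = 2.897 mm.
With a force P in the spring, the elastic change of the rod is PL/(AE) and that of the spring is P/k; compatibility requires their sum to equal δ_free.
So P = δ_free / [L/(AE) + 1/k] = 2.897 / [ 975/(425×102×10³) + 1/(73×10³) ].
P = 2.897 / 3.619×10⁻⁵ = 80050 N.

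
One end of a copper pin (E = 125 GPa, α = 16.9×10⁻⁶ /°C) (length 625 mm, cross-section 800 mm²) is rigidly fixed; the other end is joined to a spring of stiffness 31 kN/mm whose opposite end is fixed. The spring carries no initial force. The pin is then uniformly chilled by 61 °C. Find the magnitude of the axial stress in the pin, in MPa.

σ ≈ 20.9 MPa (tensile)

Free thermal contraction: δ_free = αΔT L = 16.9×10⁻⁶ × 61 × 625 = 0.6443 mm.
Let P be the tensile force in the spring. The pin extends elastically by PL/(AE) and the spring stretches by P/k; together these equal δ_free.
So P = δ_free / [L/(AE) + 1/k] = 0.6443 / [ 625/(800×125×10³) + 1/(31×10³) ].
P = 0.6443 / 3.851×10⁻⁵ = 16730 N.
σ = P/A = 16730/800 = 20.91 MPa.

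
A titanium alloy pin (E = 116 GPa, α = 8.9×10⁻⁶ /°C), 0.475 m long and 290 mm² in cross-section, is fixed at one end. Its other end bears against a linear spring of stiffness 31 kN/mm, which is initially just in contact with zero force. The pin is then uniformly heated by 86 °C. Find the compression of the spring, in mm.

The unrestrained thermal change is αΔT L = 8.9×10⁻⁶ × 86 × 475 = 0.3636 mm.
With a force P in the spring, the elastic change of the pin is PL/(AE) and that of the spring is P/k; compatibility requires their sum to equal δ_free.
So P = δ_free / [L/(AE) + 1/k] = 0.3636 / [ 475/(290×116×10³) + 1/(31×10³) ].
P = 0.3636 / 4.638×10⁻⁵ = 7839 N.
Spring compression = P/k = 7839/(31×10³) = 0.2529 mm.

δ ≈ 0.253 mm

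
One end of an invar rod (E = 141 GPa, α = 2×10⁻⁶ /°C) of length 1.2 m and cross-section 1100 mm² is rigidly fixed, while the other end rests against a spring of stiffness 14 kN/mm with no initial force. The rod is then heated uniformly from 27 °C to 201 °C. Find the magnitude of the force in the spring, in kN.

The unrestrained thermal change is αΔT L = 2×10⁻⁶ × 174 × 1200 = 0.4176 mm.
Let P be the compressive force at the spring. The rod shortens elastically by PL/(AE) and the spring compresses by P/k; together these equal δ_free.
So P = δ_free / [L/(AE) + 1/k] = 0.4176 / [ 1200/(1100×141×10³) + 1/(14×10³) ].
P = 0.4176 / 7.917×10⁻⁵ = 5275 N.

P ≈ 5.28 kN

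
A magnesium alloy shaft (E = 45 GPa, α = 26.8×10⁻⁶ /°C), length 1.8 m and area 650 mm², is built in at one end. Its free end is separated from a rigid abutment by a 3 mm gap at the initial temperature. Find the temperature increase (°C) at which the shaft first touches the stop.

The gap closes when αΔT L = 3 mm, since the shaft is still unstressed at that instant.
So ΔT = g/(αL) = 3/(26.8×10⁻⁶ × 1800) = 62.19 °C.

ΔT ≈ 62.2 °C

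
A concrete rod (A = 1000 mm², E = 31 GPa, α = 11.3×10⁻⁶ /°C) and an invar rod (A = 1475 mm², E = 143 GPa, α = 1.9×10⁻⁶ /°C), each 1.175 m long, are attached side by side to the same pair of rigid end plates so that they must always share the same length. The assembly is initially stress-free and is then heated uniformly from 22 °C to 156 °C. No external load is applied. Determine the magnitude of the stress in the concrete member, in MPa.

σ ≈ 34 MPa (compressive)

The concrete has the larger α, so on heating it would change length more than the invar if both were free. The rigid plates force a common final length, so the concrete is put into compression and the invar into tension, with equal and opposite forces P (no external load).
Equating the net (thermal + elastic) strains gives |α₁ − α₂|·ΔT = P·[1/(A₁E₁) + 1/(A₂E₂)].
|α₁ − α₂|·ΔT = 9.4×10⁻⁶ × 134 = 0.00126.
1/(A₁E₁) + 1/(A₂E₂) = 1/(1000×31×10³) + 1/(1475×143×10³) = 3.7×10⁻⁸ N⁻¹.
So P = 0.00126 / 3.7×10⁻⁸ = 34.04 kN.
σ_{concrete} = P/A₁ = 34040/1000 = 34.04 MPa, compressive.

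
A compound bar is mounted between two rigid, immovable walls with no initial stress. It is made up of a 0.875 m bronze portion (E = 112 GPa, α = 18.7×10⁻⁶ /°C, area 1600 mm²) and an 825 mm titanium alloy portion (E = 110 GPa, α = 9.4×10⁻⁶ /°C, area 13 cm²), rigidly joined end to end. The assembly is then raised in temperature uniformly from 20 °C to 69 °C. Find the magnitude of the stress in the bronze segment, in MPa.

With the walls removed the bar would change length by δ_free = Σ αᵢΔT Lᵢ = 18.7×10⁻⁶×49×875 + 9.4×10⁻⁶×49×825 = 1.182 mm.
The rigid supports impose zero overall length change; the single axial force P common to all segments must satisfy P Σ Lᵢ/(AᵢEᵢ) = δ_free.
The series flexibility is Σ Lᵢ/(AᵢEᵢ) = 875/(1600×112×10³) + 825/(1300×110×10³) = 1.065×10⁻⁵ mm/N.
So P = 1.182 / 1.065×10⁻⁵ = 110.9 kN, compressive.
σ_{bronze} = P / A = 110900 / 1600 = 69.34 MPa.

σ ≈ 69.3 MPa (compressive)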